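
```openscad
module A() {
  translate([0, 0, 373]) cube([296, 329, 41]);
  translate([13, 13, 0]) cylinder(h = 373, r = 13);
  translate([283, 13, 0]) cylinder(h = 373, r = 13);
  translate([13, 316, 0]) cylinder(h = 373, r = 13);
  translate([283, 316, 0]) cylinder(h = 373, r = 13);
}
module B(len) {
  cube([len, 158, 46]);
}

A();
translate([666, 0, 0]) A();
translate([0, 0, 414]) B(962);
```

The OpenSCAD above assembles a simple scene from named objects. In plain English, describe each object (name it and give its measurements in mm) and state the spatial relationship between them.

A is a simple wooden stool: a rectangular seat 296 mm (x) by 329 mm (y), 41 mm thick, top face at z = 414 mm, on four round legs, each 26 mm in diameter. The legs rest on z = 0, each leg's axis is inset half a diameter from the nearest pair of seat edges (so the leg's bounding box is flush with the corner).

B is a rectangular beam 962 mm long (x), 158 mm deep (y), 46 mm thick (z).

The beam spans the tops of two stools placed 370 mm apart, resting at z = 414 mm.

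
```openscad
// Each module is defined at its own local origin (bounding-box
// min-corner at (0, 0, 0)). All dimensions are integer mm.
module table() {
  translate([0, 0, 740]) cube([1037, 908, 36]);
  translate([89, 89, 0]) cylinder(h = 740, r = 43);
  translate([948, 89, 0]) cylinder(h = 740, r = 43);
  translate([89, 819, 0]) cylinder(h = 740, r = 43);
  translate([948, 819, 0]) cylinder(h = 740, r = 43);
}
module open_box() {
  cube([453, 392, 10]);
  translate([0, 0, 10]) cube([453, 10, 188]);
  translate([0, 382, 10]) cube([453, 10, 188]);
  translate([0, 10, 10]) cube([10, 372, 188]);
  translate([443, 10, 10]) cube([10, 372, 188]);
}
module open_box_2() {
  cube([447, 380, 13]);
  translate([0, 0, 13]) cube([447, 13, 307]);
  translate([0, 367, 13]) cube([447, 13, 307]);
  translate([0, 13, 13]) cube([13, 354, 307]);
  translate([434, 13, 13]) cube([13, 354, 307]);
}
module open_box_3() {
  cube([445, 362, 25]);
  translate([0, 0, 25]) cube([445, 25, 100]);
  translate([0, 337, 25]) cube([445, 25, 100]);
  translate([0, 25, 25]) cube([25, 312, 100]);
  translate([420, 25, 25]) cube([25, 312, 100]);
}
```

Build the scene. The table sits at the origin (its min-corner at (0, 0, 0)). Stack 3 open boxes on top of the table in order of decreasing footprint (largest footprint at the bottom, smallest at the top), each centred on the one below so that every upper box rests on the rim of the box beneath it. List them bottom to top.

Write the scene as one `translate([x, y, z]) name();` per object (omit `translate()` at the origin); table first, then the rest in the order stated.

table();
translate([292, 258, 776]) open_box();
translate([295, 264, 974]) open_box_2();
translate([296, 273, 1294]) open_box_3();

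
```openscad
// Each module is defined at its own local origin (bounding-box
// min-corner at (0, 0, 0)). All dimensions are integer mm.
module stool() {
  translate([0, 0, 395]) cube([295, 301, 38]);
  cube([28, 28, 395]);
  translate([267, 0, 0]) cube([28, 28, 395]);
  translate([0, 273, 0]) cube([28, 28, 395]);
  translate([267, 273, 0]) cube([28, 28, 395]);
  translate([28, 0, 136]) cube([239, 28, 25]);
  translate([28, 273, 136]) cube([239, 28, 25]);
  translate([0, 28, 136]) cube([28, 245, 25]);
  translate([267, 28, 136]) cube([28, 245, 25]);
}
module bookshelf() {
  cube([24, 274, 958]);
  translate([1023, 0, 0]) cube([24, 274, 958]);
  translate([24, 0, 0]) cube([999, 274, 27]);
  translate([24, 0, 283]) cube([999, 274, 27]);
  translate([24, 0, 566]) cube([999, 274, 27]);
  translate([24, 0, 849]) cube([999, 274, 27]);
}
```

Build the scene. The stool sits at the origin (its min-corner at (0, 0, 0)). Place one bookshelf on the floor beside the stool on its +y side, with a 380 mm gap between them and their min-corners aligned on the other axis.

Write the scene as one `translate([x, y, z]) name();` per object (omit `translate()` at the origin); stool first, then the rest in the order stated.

stool();
translate([0, 681, 0]) bookshelf();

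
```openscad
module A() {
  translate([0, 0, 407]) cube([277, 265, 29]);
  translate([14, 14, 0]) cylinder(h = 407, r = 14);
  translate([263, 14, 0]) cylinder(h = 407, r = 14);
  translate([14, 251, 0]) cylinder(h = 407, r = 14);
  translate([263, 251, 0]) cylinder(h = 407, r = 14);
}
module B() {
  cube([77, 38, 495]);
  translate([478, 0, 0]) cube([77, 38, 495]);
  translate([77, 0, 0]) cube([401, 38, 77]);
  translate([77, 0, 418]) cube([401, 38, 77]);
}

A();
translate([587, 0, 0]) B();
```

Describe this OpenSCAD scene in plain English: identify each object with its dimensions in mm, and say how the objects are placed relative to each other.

A is a four-legged stool. The seat is a 277×265×29 mm slab whose top surface is at z = 436 mm; four round legs, each 28 mm in diameter, run from the floor (z = 0) to the underside of the seat, each leg's axis is inset half a diameter from the nearest pair of seat edges (so the leg's bounding box is flush with the corner).

B is a picture frame with a 401×341 mm rectangular opening (x by z) and a uniform 77 mm border on every side. Frame depth is 38 mm along y. It is built from two vertical stiles running the full outside height and two horizontal rails spanning the gap between the stiles.

The picture frame is on the floor beside the stool on its +x side.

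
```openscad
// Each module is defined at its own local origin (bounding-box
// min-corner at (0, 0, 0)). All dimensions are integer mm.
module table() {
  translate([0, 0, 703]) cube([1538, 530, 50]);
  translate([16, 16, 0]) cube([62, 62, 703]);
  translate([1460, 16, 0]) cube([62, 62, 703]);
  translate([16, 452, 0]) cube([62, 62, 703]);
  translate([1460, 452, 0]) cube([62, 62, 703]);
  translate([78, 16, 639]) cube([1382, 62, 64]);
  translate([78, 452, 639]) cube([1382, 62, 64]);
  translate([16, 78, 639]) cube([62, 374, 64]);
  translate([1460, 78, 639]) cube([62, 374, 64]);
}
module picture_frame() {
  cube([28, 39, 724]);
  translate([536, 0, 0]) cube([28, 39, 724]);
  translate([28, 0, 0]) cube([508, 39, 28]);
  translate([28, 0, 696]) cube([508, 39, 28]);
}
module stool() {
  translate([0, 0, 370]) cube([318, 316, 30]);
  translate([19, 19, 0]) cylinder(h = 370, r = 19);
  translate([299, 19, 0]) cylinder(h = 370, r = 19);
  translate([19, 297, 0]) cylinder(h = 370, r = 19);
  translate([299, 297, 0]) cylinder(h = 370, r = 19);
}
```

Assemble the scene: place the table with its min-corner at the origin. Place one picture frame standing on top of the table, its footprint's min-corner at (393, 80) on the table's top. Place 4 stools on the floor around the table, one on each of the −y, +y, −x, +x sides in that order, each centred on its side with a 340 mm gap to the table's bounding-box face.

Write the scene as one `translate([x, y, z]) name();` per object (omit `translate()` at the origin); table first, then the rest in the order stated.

table();
translate([393, 80, 753]) picture_frame();
translate([610, -656, 0]) stool();
translate([610, 870, 0]) stool();
translate([-658, 107, 0]) stool();
translate([1878, 107, 0]) stool();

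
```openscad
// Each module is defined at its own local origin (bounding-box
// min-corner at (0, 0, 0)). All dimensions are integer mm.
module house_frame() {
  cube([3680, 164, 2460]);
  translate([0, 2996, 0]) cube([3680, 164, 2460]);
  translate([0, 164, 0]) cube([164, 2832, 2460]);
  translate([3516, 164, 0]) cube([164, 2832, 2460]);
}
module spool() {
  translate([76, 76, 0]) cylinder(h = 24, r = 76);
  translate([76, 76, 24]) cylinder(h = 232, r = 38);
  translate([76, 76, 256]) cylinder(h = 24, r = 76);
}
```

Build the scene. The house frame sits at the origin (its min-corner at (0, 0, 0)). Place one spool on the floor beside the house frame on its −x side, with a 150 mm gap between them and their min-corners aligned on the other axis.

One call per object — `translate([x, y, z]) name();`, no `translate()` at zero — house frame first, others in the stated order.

house_frame();
translate([-302, 0, 0]) spool();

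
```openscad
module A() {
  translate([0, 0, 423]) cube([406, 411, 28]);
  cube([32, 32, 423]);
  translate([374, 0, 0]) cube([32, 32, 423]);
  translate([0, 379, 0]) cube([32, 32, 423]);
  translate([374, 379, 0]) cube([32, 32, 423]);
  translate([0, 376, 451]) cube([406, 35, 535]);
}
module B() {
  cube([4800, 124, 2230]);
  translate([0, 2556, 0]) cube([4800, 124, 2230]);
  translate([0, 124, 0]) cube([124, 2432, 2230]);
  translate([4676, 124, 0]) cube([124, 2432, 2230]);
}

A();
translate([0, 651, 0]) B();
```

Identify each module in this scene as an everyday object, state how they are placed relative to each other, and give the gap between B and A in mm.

The house frame's nearest face is 240 mm from the chair's +y face.

A is a chair. B is a house frame. The house frame is on the floor beside the chair on its +y side. The gap between the house frame and the chair is 240 mm.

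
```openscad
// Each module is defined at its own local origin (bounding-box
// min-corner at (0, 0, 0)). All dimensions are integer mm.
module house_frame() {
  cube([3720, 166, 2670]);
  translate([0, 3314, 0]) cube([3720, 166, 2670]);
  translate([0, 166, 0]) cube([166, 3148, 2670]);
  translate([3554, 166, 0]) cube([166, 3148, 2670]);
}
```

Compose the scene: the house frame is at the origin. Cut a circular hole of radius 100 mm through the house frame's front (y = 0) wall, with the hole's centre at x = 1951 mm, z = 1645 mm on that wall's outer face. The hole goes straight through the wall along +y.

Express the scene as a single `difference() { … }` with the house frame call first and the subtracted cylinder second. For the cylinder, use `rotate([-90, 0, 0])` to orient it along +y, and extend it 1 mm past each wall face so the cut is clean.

difference() {
  house_frame();
  translate([1951, -1, 1645]) rotate([-90, 0, 0]) cylinder(h = 168, r = 100);
}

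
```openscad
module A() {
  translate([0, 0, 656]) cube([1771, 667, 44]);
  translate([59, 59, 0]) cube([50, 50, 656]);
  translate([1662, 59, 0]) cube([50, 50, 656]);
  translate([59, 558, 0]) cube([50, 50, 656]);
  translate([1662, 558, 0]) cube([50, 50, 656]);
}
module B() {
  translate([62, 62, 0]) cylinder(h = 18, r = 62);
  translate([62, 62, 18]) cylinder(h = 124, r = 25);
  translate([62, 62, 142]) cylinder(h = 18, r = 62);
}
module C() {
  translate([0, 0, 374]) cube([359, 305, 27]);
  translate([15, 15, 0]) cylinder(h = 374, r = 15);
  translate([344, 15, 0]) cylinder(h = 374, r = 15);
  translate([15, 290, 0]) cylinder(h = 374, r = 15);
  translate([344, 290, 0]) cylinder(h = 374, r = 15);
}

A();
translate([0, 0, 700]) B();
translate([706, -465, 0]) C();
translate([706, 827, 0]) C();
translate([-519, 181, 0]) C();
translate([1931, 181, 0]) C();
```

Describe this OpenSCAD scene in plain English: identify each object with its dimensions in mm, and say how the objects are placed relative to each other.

A is a rectangular dining table. The top is 1771×667×44 mm with its upper surface at z = 700 mm. It stands on four 50×50 mm square legs, each inset 59 mm from the nearest pair of top edges, running from the floor to the underside of the top.

B is a spool: two coaxial disc flanges of radius 62 mm and thickness 18 mm, joined by a core cylinder of radius 25 mm and height 124 mm. The lower flange rests on z = 0 and the three cylinders share a vertical axis.

C is a simple wooden stool: a rectangular seat 359 mm (x) by 305 mm (y), 27 mm thick, top face at z = 401 mm, on four round legs, each 30 mm in diameter. The legs rest on z = 0, each leg's axis is inset half a diameter from the nearest pair of seat edges (so the leg's bounding box is flush with the corner).

The spool is on top of the table. Four stools sit around the table at the −y, +y, −x, +x sides.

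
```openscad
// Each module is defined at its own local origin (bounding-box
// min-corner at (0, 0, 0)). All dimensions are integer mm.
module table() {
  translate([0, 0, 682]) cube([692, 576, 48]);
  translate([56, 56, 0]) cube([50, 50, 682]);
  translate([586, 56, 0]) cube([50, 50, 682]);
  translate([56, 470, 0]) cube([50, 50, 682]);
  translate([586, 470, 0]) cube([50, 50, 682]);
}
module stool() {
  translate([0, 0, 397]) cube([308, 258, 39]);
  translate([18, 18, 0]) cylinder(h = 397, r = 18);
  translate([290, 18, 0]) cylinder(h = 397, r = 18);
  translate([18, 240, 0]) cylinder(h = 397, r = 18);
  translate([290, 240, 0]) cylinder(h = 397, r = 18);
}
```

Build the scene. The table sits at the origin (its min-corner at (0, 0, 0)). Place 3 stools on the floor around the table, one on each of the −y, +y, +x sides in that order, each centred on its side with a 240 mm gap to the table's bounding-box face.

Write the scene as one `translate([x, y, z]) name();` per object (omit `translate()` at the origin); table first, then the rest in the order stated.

table();
translate([192, -498, 0]) stool();
translate([192, 816, 0]) stool();
translate([932, 159, 0]) stool();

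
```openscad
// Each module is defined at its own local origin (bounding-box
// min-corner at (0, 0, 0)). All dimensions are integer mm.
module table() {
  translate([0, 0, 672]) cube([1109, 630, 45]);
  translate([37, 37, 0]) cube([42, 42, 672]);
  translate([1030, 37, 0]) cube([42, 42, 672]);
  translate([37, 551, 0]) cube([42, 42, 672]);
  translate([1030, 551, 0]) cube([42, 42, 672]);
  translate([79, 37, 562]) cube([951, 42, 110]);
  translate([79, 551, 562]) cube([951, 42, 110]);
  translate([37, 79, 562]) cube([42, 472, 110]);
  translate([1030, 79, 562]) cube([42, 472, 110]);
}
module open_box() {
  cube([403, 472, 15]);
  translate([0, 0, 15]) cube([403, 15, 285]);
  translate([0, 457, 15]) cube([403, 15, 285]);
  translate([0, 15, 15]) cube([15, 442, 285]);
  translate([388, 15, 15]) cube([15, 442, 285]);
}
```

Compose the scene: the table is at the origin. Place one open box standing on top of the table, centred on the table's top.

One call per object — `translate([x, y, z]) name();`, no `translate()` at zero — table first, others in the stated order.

table();
translate([353, 79, 717]) open_box();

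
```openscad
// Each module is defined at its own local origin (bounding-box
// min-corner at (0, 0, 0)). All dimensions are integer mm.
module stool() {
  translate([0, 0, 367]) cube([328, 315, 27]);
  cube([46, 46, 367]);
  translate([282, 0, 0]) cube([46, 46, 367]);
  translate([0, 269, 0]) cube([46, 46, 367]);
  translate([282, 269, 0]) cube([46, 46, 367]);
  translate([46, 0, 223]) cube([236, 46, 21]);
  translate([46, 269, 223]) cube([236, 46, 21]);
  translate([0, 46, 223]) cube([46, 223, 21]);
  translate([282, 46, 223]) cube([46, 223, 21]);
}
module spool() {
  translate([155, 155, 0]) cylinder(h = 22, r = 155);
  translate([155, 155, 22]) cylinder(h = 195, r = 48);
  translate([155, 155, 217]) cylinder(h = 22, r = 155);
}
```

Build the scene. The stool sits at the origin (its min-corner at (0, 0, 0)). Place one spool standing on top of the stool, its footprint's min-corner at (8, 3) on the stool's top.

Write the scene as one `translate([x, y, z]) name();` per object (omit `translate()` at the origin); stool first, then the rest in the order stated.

stool();
translate([8, 3, 394]) spool();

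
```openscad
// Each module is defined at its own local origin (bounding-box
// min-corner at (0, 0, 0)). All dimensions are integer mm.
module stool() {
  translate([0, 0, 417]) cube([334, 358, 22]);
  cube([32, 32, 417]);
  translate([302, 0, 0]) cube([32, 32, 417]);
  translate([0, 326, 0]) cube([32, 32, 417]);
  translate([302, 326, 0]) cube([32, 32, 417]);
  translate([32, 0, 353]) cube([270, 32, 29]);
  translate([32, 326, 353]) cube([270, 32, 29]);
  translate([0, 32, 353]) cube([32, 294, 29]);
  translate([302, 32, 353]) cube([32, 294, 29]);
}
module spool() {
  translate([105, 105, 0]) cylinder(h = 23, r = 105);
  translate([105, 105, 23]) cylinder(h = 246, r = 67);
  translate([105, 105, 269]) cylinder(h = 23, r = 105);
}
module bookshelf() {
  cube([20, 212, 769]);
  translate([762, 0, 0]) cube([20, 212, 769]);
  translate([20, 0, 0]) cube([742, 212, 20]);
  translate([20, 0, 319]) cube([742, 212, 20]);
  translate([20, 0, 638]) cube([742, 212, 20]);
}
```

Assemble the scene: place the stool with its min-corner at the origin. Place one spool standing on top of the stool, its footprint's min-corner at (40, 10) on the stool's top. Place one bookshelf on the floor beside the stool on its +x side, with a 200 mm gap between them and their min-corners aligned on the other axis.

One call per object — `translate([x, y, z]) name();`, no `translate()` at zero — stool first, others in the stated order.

stool();
translate([40, 10, 439]) spool();
translate([534, 0, 0]) bookshelf();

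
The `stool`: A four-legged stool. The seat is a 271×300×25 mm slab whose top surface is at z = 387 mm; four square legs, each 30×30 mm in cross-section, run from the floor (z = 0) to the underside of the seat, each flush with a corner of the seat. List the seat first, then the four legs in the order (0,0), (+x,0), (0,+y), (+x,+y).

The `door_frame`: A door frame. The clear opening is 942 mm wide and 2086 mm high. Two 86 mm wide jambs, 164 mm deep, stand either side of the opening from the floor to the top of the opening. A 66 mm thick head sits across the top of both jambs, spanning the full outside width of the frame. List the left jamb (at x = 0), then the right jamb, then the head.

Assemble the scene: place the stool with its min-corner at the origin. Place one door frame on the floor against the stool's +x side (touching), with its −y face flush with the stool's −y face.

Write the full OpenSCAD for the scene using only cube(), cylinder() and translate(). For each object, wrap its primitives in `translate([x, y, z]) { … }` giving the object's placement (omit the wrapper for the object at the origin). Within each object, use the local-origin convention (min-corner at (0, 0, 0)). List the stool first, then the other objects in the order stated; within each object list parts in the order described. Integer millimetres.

translate([0, 0, 362]) cube([271, 300, 25]);
cube([30, 30, 362]);
translate([241, 0, 0]) cube([30, 30, 362]);
translate([0, 270, 0]) cube([30, 30, 362]);
translate([241, 270, 0]) cube([30, 30, 362]);
translate([271, 0, 0]) {
  cube([86, 164, 2086]);
  translate([1028, 0, 0]) cube([86, 164, 2086]);
  translate([0, 0, 2086]) cube([1114, 164, 66]);
}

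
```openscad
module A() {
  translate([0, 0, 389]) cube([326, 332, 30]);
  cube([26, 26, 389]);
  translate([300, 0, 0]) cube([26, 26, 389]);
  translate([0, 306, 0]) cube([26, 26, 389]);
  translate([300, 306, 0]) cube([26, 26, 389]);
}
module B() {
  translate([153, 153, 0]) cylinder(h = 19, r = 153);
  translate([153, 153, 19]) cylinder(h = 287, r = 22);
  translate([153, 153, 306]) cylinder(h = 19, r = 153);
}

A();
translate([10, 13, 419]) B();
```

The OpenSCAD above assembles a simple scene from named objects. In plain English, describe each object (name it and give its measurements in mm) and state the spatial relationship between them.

A is a four-legged stool. The seat is a 326×332×30 mm slab whose top surface is at z = 419 mm; four square legs, each 26×26 mm in cross-section, run from the floor (z = 0) to the underside of the seat, each flush with a corner of the seat.

B is a spool: two coaxial disc flanges of radius 153 mm and thickness 19 mm, joined by a core cylinder of radius 22 mm and height 287 mm. The lower flange rests on z = 0 and the three cylinders share a vertical axis.

The spool is on top of the stool, centred.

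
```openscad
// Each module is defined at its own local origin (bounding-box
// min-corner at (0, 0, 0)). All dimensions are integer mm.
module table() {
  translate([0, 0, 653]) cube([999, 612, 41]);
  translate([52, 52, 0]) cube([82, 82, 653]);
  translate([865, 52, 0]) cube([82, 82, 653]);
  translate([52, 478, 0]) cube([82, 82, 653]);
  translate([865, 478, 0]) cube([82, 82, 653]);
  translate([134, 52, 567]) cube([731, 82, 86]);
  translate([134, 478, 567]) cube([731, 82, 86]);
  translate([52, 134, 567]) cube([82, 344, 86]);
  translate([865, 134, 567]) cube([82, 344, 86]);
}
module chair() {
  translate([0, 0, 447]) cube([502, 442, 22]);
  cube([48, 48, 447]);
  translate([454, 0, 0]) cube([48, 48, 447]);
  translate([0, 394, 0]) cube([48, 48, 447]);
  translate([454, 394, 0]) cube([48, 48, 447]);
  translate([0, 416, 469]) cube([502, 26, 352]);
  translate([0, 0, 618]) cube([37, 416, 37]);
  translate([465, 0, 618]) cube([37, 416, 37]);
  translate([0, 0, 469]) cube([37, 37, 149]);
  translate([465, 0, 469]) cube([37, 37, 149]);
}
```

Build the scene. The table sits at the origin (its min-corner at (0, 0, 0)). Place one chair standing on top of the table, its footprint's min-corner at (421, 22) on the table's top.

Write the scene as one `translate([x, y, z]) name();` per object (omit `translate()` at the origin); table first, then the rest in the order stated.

table();
translate([421, 22, 694]) chair();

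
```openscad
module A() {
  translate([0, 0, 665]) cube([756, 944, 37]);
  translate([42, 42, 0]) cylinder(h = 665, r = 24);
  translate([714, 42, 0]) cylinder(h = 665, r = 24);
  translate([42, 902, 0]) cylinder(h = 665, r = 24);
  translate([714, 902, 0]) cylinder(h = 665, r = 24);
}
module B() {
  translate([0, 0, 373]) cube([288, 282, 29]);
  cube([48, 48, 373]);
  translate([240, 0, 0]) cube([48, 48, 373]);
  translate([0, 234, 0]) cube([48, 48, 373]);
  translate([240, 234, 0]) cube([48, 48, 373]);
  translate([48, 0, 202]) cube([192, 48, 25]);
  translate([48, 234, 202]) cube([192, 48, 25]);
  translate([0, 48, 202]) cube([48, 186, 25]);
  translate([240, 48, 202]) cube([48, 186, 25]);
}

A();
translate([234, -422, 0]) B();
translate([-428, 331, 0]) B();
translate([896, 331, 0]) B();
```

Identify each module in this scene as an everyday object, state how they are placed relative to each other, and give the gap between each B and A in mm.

Each stool's nearest face is 140 mm from the table's bounding box.

A is a table. B is a stool. Three stools sit around the table at the −y, −x, +x sides. The gap between each stool and the table is 140 mm.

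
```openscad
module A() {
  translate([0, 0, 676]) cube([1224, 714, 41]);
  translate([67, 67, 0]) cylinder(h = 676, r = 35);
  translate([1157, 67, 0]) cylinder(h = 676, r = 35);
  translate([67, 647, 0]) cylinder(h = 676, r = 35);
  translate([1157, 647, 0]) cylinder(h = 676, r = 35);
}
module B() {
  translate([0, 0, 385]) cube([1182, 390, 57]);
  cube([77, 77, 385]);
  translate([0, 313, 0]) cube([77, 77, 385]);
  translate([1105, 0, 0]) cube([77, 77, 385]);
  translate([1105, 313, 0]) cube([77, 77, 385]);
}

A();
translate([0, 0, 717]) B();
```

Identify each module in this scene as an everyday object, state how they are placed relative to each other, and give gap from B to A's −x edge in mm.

A is a table. B is a bench. The bench is on top of the table. The gap from the bench to the table's −x edge is 0 mm.

The bench's min-x is at 0; the table's min-x is 0; gap = 0 mm.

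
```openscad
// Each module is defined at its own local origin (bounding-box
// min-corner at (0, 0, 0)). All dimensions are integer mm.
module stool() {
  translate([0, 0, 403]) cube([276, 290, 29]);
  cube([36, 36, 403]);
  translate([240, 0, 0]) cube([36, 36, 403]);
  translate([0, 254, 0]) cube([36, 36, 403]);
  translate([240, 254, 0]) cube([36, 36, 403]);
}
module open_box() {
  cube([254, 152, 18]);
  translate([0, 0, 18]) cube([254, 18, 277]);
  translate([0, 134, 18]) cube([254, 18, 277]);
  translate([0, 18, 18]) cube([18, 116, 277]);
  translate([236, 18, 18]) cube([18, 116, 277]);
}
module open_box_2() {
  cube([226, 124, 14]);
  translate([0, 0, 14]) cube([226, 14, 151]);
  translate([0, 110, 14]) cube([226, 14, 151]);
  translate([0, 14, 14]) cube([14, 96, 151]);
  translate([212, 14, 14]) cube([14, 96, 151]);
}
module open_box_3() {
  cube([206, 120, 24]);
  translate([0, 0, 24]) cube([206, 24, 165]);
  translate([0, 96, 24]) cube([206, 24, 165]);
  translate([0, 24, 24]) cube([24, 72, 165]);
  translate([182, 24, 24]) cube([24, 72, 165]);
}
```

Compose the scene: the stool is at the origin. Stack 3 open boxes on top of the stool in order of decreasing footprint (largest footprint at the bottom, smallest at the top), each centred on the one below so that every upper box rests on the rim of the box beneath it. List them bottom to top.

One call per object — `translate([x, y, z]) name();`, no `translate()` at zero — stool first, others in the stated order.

stool();
translate([11, 69, 432]) open_box();
translate([25, 83, 727]) open_box_2();
translate([35, 85, 892]) open_box_3();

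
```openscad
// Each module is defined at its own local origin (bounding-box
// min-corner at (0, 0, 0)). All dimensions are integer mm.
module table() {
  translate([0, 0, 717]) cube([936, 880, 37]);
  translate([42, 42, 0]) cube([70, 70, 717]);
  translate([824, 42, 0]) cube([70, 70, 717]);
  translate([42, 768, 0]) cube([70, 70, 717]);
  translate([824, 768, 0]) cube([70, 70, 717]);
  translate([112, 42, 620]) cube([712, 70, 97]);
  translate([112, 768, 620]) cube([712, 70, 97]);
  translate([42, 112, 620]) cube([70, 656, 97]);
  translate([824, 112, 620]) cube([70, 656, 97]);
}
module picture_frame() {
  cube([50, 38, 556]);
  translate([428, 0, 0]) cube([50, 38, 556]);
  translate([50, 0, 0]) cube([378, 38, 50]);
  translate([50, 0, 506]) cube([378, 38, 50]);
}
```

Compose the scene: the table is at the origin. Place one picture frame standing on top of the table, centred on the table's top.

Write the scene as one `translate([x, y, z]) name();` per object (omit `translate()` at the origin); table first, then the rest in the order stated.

table();
translate([229, 421, 754]) picture_frame();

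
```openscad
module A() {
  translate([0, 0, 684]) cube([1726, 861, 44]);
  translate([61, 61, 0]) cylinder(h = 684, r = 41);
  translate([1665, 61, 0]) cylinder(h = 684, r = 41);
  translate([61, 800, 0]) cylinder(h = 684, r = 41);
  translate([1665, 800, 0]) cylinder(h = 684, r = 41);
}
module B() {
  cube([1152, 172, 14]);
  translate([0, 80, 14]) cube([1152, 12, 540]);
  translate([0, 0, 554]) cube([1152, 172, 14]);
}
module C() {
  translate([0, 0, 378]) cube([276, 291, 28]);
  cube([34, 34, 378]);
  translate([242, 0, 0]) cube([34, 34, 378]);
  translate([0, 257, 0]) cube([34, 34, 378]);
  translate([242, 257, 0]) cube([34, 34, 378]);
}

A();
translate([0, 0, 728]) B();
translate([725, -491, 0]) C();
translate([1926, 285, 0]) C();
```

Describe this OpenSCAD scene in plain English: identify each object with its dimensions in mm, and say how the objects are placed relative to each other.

A is a rectangular dining table. The top is 1726×861×44 mm with its upper surface at z = 728 mm. It stands on four round legs of 82 mm diameter, each leg's bounding box inset 20 mm from the nearest pair of top edges, running from the floor to the underside of the top.

B is an I-beam lying along x, 1152 mm long. Overall section height 568 mm. Two flanges 172 mm wide (y) and 14 mm thick, one on the floor and one at the top; a web 12 mm thick runs between them, centred on the flange width.

C is a simple wooden stool: a rectangular seat 276 mm (x) by 291 mm (y), 28 mm thick, top face at z = 406 mm, on four square legs, each 34×34 mm in cross-section. The legs rest on z = 0, each flush with a corner of the seat.

The I-beam is on top of the table. Two stools sit around the table at the −y, +x sides.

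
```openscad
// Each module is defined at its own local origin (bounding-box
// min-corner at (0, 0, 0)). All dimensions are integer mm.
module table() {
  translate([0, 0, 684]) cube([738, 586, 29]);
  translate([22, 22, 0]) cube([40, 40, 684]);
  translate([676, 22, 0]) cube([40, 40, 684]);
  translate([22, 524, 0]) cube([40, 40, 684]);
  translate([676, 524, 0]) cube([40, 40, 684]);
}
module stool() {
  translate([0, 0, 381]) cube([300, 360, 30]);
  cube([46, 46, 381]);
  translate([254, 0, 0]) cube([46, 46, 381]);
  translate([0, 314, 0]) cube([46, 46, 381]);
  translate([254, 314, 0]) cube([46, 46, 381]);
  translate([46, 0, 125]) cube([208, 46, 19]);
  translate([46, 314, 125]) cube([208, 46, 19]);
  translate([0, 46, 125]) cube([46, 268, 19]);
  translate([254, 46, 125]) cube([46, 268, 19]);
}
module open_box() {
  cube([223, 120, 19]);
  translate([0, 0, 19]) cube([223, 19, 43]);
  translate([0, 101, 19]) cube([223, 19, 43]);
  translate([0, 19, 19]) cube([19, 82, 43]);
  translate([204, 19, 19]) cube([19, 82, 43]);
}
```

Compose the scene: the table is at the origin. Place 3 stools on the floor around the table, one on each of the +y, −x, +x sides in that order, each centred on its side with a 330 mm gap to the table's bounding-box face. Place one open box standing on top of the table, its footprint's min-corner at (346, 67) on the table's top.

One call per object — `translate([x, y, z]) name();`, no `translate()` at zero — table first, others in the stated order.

table();
translate([219, 916, 0]) stool();
translate([-630, 113, 0]) stool();
translate([1068, 113, 0]) stool();
translate([346, 67, 713]) open_box();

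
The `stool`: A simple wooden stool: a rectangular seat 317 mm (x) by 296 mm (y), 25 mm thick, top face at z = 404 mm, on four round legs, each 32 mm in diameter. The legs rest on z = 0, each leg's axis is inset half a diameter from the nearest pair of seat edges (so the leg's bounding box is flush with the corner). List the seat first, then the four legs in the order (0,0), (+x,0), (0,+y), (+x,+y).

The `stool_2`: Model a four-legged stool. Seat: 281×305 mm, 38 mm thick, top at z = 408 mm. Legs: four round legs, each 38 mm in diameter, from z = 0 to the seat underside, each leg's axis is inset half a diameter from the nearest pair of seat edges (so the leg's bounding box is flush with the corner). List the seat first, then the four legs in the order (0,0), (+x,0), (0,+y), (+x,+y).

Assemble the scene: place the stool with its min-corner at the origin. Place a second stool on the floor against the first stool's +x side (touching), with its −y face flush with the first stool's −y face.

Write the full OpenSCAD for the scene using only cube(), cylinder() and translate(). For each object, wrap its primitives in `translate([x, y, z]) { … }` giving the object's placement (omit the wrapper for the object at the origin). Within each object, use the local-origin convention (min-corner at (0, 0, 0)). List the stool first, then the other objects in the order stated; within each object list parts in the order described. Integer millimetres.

translate([0, 0, 379]) cube([317, 296, 25]);
translate([16, 16, 0]) cylinder(h = 379, r = 16);
translate([301, 16, 0]) cylinder(h = 379, r = 16);
translate([16, 280, 0]) cylinder(h = 379, r = 16);
translate([301, 280, 0]) cylinder(h = 379, r = 16);
translate([317, 0, 0]) {
  translate([0, 0, 370]) cube([281, 305, 38]);
  translate([19, 19, 0]) cylinder(h = 370, r = 19);
  translate([262, 19, 0]) cylinder(h = 370, r = 19);
  translate([19, 286, 0]) cylinder(h = 370, r = 19);
  translate([262, 286, 0]) cylinder(h = 370, r = 19);
}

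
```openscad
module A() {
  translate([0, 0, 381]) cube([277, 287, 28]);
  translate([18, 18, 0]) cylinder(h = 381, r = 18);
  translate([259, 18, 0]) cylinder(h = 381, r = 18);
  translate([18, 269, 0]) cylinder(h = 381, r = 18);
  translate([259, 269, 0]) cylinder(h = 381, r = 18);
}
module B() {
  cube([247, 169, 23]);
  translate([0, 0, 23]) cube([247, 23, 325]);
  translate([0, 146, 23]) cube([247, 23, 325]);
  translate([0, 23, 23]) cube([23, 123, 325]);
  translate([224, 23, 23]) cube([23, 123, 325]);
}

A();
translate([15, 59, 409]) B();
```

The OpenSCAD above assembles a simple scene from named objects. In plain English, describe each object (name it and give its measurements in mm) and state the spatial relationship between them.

A is a simple wooden stool: a rectangular seat 277 mm (x) by 287 mm (y), 28 mm thick, top face at z = 409 mm, on four round legs, each 36 mm in diameter. The legs rest on z = 0, each leg's axis is inset half a diameter from the nearest pair of seat edges (so the leg's bounding box is flush with the corner).

B is an open storage box with external size 247×169×348 mm and wall thickness 23 mm (the base is also 23 mm thick). The base covers the whole footprint; the four walls stand on the base, with the y-facing walls full-width and the x-facing walls fitting between their inner faces.

The open box is on top of the stool, centred.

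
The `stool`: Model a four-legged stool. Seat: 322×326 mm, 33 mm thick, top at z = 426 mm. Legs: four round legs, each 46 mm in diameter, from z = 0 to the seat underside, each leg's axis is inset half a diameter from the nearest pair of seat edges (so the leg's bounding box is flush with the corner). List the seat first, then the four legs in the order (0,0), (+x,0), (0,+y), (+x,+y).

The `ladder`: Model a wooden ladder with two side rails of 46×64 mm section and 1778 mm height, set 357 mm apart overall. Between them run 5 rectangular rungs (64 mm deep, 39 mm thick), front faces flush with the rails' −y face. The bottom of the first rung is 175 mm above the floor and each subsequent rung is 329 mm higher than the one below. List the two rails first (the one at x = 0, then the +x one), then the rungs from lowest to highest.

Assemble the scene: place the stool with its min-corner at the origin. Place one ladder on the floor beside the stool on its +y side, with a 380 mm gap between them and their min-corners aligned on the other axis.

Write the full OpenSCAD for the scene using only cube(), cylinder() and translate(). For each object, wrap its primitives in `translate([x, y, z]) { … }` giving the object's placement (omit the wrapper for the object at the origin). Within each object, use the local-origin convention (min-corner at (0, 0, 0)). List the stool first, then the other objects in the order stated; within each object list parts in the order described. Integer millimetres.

translate([0, 0, 393]) cube([322, 326, 33]);
translate([23, 23, 0]) cylinder(h = 393, r = 23);
translate([299, 23, 0]) cylinder(h = 393, r = 23);
translate([23, 303, 0]) cylinder(h = 393, r = 23);
translate([299, 303, 0]) cylinder(h = 393, r = 23);
translate([0, 706, 0]) {
  cube([46, 64, 1778]);
  translate([311, 0, 0]) cube([46, 64, 1778]);
  translate([46, 0, 175]) cube([265, 64, 39]);
  translate([46, 0, 504]) cube([265, 64, 39]);
  translate([46, 0, 833]) cube([265, 64, 39]);
  translate([46, 0, 1162]) cube([265, 64, 39]);
  translate([46, 0, 1491]) cube([265, 64, 39]);
}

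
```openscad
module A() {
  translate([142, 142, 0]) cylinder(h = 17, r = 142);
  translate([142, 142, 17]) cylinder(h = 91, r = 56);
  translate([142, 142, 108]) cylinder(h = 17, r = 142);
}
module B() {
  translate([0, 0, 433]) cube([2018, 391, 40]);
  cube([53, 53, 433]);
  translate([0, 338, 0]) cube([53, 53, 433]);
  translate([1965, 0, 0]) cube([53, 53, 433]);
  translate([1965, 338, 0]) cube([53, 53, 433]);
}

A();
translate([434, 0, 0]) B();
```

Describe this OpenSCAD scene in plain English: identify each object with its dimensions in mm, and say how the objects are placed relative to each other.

A is a spool: two coaxial disc flanges of radius 142 mm and thickness 17 mm, joined by a core cylinder of radius 56 mm and height 91 mm. The lower flange rests on z = 0 and the three cylinders share a vertical axis.

B is a bench: a 2018×391 mm seat slab, 40 mm thick, top at z = 473 mm, on four 53×53 mm square legs flush with the seat corners and standing on z = 0.

The bench is on the floor beside the spool on its +x side.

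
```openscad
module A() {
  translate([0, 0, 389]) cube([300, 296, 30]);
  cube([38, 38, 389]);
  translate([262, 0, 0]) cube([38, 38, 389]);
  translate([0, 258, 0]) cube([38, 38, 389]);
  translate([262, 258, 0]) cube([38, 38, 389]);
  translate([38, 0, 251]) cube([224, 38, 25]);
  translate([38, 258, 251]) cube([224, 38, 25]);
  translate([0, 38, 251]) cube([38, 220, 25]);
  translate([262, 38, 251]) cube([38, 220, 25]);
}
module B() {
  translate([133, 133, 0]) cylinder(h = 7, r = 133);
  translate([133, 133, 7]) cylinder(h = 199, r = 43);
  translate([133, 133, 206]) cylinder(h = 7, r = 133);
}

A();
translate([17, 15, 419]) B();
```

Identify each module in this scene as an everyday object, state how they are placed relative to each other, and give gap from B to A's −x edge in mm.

A is a stool. B is a spool. The spool is on top of the stool, centred. The gap from the spool to the stool's −x edge is 17 mm.

The spool's min-x is at 17; the stool's min-x is 0; gap = 17 mm.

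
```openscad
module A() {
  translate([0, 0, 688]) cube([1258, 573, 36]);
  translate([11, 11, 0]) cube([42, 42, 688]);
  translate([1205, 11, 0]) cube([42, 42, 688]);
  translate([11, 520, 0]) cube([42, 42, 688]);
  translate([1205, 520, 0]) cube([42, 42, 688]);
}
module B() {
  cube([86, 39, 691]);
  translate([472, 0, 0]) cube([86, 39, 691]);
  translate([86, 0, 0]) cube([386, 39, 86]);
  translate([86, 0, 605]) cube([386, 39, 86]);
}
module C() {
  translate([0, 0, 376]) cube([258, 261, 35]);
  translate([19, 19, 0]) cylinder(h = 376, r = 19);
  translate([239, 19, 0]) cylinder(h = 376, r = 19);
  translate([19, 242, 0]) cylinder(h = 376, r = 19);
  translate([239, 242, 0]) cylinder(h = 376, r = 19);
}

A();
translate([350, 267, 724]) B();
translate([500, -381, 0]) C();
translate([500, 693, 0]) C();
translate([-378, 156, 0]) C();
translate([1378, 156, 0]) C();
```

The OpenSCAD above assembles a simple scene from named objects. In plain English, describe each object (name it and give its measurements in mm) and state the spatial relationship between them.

A is a table: top 1258 mm (x) × 573 mm (y), 36 mm thick, upper face at z = 724 mm, on four 42×42 mm square legs, each inset 11 mm from the nearest pair of top edges, running from z = 0 to the bottom of the top.

B is a picture frame with a 386×519 mm rectangular opening (x by z) and a uniform 86 mm border on every side. Frame depth is 39 mm along y. It is built from two vertical stiles running the full outside height and two horizontal rails spanning the gap between the stiles.

C is a four-legged stool. The seat is a 258×261×35 mm slab whose top surface is at z = 411 mm; four round legs, each 38 mm in diameter, run from the floor (z = 0) to the underside of the seat, each leg's axis is inset half a diameter from the nearest pair of seat edges (so the leg's bounding box is flush with the corner).

The picture frame is on top of the table, centred. Four stools sit around the table at the −y, +y, −x, +x sides.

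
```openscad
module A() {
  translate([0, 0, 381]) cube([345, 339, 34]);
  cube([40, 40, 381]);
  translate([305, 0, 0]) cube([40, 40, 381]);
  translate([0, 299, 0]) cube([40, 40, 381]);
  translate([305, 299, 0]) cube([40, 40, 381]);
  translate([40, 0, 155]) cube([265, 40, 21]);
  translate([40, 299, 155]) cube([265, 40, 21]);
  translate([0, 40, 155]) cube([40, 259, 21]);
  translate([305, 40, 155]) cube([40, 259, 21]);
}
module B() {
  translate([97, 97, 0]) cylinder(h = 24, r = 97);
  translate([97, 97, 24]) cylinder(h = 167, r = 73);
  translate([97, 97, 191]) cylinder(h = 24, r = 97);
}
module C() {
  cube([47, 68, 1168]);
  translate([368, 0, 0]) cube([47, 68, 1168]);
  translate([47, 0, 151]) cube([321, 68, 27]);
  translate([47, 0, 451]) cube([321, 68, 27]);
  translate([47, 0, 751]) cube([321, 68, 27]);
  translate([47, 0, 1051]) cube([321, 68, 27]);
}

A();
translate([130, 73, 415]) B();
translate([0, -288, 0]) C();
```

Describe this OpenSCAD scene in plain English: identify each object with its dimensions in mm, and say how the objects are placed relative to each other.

A is a simple wooden stool: a rectangular seat 345 mm (x) by 339 mm (y), 34 mm thick, top face at z = 415 mm, on four square legs, each 40×40 mm in cross-section. The legs rest on z = 0, each flush with a corner of the seat. Four stretchers, 40 mm wide and 21 mm tall, connect adjacent legs with their undersides at z = 155 mm, each running between the inner faces of the legs it joins and aligned with the legs' outer faces on the other axis.

B is a spool: two coaxial disc flanges of radius 97 mm and thickness 24 mm, joined by a core cylinder of radius 73 mm and height 167 mm. The lower flange rests on z = 0 and the three cylinders share a vertical axis.

C is a wooden ladder with two side rails of 47×68 mm section and 1168 mm height, set 415 mm apart overall. Between them run 4 rectangular rungs (68 mm deep, 27 mm thick), front faces flush with the rails' −y face. The bottom of the first rung is 151 mm above the floor and each subsequent rung is 300 mm higher than the one below.

The spool is on top of the stool. The ladder is on the floor beside the stool on its −y side.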